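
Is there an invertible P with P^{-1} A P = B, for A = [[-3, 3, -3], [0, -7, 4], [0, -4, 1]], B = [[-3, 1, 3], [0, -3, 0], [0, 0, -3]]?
Two matrices over a field are similar if and only if they have the same invariant factors.

Both A and B have characteristic polynomial (x + 3)^3 and minimal polynomial (x + 3)^2. Computing further, both have invariant factors x + 3, (x + 3)^2. Hence A and B are similar.

Yes.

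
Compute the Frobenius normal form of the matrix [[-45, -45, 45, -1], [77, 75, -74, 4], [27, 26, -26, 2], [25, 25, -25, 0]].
R = [[0, 0, 0, -25], [1, 0, 0, -20], [0, 1, 0, 6], [0, 0, 1, 4]]

The invariant factors of A (the non-unit diagonal entries of the Smith normal form of xI - A over ℚ[x]) are (x^2 - 2x - 5)^2, each dividing the next. The characteristic polynomial is their product, (x^2 - 2x - 5)^2.

The rational canonical form is the block-diagonal matrix of companion matrices C(f_i):
R = [[0, 0, 0, -25], [1, 0, 0, -20], [0, 1, 0, 6], [0, 0, 1, 4]].

Note the characteristic polynomial does not split into linear factors over ℚ, so A has no Jordan form over ℚ; the rational canonical form exists over any field.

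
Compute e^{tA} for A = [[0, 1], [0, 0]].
e^{tA} = [[1, t], [0, 1]]

A has Jordan form J = [[0, 1], [0, 0]] with A = PJP^{-1}, so e^{tA} = P e^{tJ} P^{-1}.

For a Jordan block J_k(λ), e^{tJ_k(λ)} = e^{λt} · (I + tN + t^2 N^2/2! + ... + t^{k-1} N^{k-1}/(k-1)!) where N is the nilpotent superdiagonal part.

Assembling the blocks and conjugating back gives the entries of e^{tA} as shown above.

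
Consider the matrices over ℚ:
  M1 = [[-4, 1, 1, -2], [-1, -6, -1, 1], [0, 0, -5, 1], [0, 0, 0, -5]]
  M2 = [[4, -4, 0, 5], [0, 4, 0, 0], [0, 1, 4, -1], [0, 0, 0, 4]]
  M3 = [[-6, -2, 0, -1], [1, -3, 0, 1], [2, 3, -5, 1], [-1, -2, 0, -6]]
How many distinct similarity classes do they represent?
2 classes: {M1, M3}, {M2}

Characteristic polynomials: χ_{M1} = (x + 5)^4, χ_{M2} = (x - 4)^4, χ_{M3} = (x + 5)^4.

{M1, M3}: invariant factors (x + 5)^2, (x + 5)^2.

{M2}: invariant factors (x - 4)^2, (x - 4)^2.

Matrices are similar if and only if their invariant-factor lists agree; the partition into similarity classes is {M1, M3}, {M2}.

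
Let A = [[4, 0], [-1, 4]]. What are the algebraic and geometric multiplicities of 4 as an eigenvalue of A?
The characteristic polynomial is (x - 4)^2, so the factor x - 4 appears with exponent 2: the algebraic multiplicity is 2.

rank(A - 4I) = 1, so the eigenspace has dimension 2 - 1 = 1: the geometric multiplicity is 1.

Since 1 < 2, A is not diagonalizable.

algebraic multiplicity 2, geometric multiplicity 1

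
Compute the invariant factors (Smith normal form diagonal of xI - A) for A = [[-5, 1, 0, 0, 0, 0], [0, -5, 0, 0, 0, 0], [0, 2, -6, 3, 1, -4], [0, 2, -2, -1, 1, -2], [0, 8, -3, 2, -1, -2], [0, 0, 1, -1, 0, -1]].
(x + 2)^3(x + 3)(x + 5)^2

The Jordan structure of A has elementary divisors (x + 5)^2, (x + 3), (x + 2)^3. Arranging the block sizes at each eigenvalue in decreasing order and taking row products gives the invariant factors.

Invariant factors (smallest first, each dividing the next): (x + 2)^3(x + 3)(x + 5)^2.

Check: the last factor (x + 2)^3(x + 3)(x + 5)^2 is the minimal polynomial, and the product (x + 2)^3(x + 3)(x + 5)^2 is the characteristic polynomial.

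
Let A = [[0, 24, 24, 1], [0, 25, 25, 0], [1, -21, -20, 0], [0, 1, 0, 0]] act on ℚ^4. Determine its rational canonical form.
R = [[0, 0, 0, 25], [1, 0, 0, 0], [0, 1, 0, -1], [0, 0, 1, 5]]

The invariant factors of A (the non-unit diagonal entries of the Smith normal form of xI - A over ℚ[x]) are (x - 5)(x^3 + x + 5), each dividing the next. The characteristic polynomial is their product, (x - 5)(x^3 + x + 5).

The rational canonical form is the block-diagonal matrix of companion matrices C(f_i):
R = [[0, 0, 0, 25], [1, 0, 0, 0], [0, 1, 0, -1], [0, 0, 1, 5]].

Note the characteristic polynomial does not split into linear factors over ℚ, so A has no Jordan form over ℚ; the rational canonical form exists over any field.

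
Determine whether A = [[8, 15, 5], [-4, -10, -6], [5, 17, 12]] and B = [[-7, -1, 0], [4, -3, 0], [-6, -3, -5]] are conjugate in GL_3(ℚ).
trace(A) = 10 but trace(B) = -15. The trace is a similarity invariant, so A and B are not similar.

No.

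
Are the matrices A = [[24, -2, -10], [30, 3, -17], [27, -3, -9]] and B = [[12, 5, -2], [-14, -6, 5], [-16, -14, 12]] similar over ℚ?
Two matrices over a field are similar if and only if they have the same invariant factors.

Both A and B have characteristic polynomial (x - 6)^3 and minimal polynomial (x - 6)^3. Computing further, both have invariant factors (x - 6)^3. Hence A and B are similar.

Yes.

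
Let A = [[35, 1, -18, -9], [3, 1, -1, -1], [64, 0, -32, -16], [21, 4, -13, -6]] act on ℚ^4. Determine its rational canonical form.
R = [[0, 0, 0, -16], [1, 0, 0, 8], [0, 1, 0, 7], [0, 0, 1, -2]]

The invariant factors of A (the non-unit diagonal entries of the Smith normal form of xI - A over ℚ[x]) are (x^2 + x - 4)^2, each dividing the next. The characteristic polynomial is their product, (x^2 + x - 4)^2.

The rational canonical form is the block-diagonal matrix of companion matrices C(f_i):
R = [[0, 0, 0, -16], [1, 0, 0, 8], [0, 1, 0, 7], [0, 0, 1, -2]].

Note the characteristic polynomial does not split into linear factors over ℚ, so A has no Jordan form over ℚ; the rational canonical form exists over any field.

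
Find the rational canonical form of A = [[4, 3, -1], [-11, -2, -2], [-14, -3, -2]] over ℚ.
The invariant factors of A (the non-unit diagonal entries of the Smith normal form of xI - A over ℚ[x]) are x^3 + x - 5, each dividing the next. The characteristic polynomial is their product, x^3 + x - 5.

The rational canonical form is the block-diagonal matrix of companion matrices C(f_i):
R = [[0, 0, 5], [1, 0, -1], [0, 1, 0]].

Note the characteristic polynomial does not split into linear factors over ℚ, so A has no Jordan form over ℚ; the rational canonical form exists over any field.

R = [[0, 0, 5], [1, 0, -1], [0, 1, 0]]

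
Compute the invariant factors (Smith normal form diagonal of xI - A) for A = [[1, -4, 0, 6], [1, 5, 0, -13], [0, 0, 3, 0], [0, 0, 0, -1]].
The Jordan structure of A has elementary divisors (x + 1), (x - 3)^2, (x - 3). Arranging the block sizes at each eigenvalue in decreasing order and taking row products gives the invariant factors.

Invariant factors (smallest first, each dividing the next): x - 3, (x - 3)^2(x + 1).

Check: the last factor (x - 3)^2(x + 1) is the minimal polynomial, and the product (x - 3)^3(x + 1) is the characteristic polynomial.

x - 3, (x - 3)^2(x + 1)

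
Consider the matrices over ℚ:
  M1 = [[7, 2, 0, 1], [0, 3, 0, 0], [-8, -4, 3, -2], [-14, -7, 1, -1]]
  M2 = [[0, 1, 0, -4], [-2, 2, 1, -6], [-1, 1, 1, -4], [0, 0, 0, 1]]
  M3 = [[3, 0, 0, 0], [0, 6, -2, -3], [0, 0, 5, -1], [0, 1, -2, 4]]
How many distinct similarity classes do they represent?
3 classes: {M1}, {M2}, {M3}

Characteristic polynomials: χ_{M1} = (x - 3)^4, χ_{M2} = (x - 1)^4, χ_{M3} = (x - 5)^3(x - 3).

{M1}: invariant factors x - 3, (x - 3)^3.

{M2}: invariant factors x - 1, (x - 1)^3.

{M3}: invariant factors (x - 5)^3(x - 3).

Matrices are similar if and only if their invariant-factor lists agree; the partition into similarity classes is {M1}, {M2}, {M3}.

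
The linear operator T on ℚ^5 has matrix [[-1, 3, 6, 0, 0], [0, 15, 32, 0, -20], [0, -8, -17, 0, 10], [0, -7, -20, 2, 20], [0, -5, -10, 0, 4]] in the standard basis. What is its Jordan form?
The characteristic polynomial is det(xI - A) = (x - 4)(x - 2)(x + 1)^3, so the eigenvalues are -1 (algebraic multiplicity 3), 2 (algebraic multiplicity 1), 4 (algebraic multiplicity 1).

For λ = -1: rank(A + I) = 3, rank((A + I)^2) = 2. The eigenspace has dimension 5 - 3 = 2, so there are 2 Jordan blocks; the rank sequence gives block sizes [2, 1].

For λ = 2: algebraic multiplicity 1 gives one 1×1 block.

For λ = 4: algebraic multiplicity 1 gives one 1×1 block.

Assembling the blocks gives the Jordan form J above.

J = [[-1, 1, 0, 0, 0], [0, -1, 0, 0, 0], [0, 0, -1, 0, 0], [0, 0, 0, 2, 0], [0, 0, 0, 0, 4]]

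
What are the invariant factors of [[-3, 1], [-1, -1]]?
(x + 2)^2

The Jordan structure of A has elementary divisors (x + 2)^2. Arranging the block sizes at each eigenvalue in decreasing order and taking row products gives the invariant factors.

Invariant factors (smallest first, each dividing the next): (x + 2)^2.

Check: the last factor (x + 2)^2 is the minimal polynomial, and the product (x + 2)^2 is the characteristic polynomial.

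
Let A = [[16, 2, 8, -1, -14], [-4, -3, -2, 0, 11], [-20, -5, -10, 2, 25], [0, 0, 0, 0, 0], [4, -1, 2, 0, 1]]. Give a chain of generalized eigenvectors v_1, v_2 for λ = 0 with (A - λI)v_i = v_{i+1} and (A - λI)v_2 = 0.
We seek v_1 ∈ ker(A^2) \ ker(A), then set v_{i+1} = A v_i.

One such chain is v_1 = [[0, 1, 0, 0, 0]]^T, v_2 = [[2, -3, -5, 0, -1]]^T. Check: A v_2 = [[0, 0, 0, 0, 0]]^T = 0.

v_1 = [[0, 1, 0, 0, 0]]^T, v_2 = [[2, -3, -5, 0, -1]]^T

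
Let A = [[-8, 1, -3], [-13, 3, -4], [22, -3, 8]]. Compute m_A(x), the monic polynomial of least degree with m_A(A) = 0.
The characteristic polynomial factors as (x - 1)^3. The minimal polynomial is ∏(x - λ)^{k_λ} where k_λ is the size of the largest Jordan block at λ.

For λ = 1: rank(A - I) = 2, and the largest Jordan block has size 3 (the smallest k with rank((A - I)^k) = rank((A - I)^(k+1))).

So m_A(x) = (x - 1)^3.

m_A(x) = (x - 1)^3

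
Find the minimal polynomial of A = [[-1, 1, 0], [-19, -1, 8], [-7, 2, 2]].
m_A(x) = x^3

The characteristic polynomial factors as x^3. The minimal polynomial is ∏(x - λ)^{k_λ} where k_λ is the size of the largest Jordan block at λ.

For λ = 0: rank(A) = 2, and the largest Jordan block has size 3 (the smallest k with rank(A^k) = rank(A^(k+1))).

So m_A(x) = x^3.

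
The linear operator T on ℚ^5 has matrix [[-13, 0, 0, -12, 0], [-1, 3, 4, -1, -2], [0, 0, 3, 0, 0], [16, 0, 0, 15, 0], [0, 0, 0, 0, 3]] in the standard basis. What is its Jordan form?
J = [[-1, 0, 0, 0, 0], [0, 3, 1, 0, 0], [0, 0, 3, 0, 0], [0, 0, 0, 3, 0], [0, 0, 0, 0, 3]]

The characteristic polynomial is det(xI - A) = (x - 3)^4(x + 1), so the eigenvalues are -1 (algebraic multiplicity 1), 3 (algebraic multiplicity 4).

For λ = -1: algebraic multiplicity 1 gives one 1×1 block.

For λ = 3: rank(A - 3I) = 2, rank((A - 3I)^2) = 1. The eigenspace has dimension 5 - 2 = 3, so there are 3 Jordan blocks; the rank sequence gives block sizes [2, 1, 1].

Assembling the blocks gives the Jordan form J above.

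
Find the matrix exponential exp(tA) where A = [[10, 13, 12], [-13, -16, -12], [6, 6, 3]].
A has Jordan form J = [[-3, 1, 0], [0, -3, 0], [0, 0, 3]] with A = PJP^{-1}, so e^{tA} = P e^{tJ} P^{-1}.

For a Jordan block J_k(λ), e^{tJ_k(λ)} = e^{λt} · (I + tN + t^2 N^2/2! + ... + t^{k-1} N^{k-1}/(k-1)!) where N is the nilpotent superdiagonal part.

Assembling the blocks and conjugating back gives the entries of e^{tA} as shown above.

e^{tA} = [[(t + 2*e^{6*t} - 1)*e^{-3*t}, (t + 2*e^{6*t} - 2)*e^{-3*t}, 4*sinh(3*t)], [(-t - 2*e^{6*t} + 2)*e^{-3*t}, (-t - 2*e^{6*t} + 3)*e^{-3*t}, -4*sinh(3*t)], [2*sinh(3*t), 2*sinh(3*t), e^{3*t}]]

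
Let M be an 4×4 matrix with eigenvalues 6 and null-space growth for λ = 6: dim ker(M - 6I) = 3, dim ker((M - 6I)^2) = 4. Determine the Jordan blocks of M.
λ = 6: successive nullity increments [3, 1] count blocks of size ≥ k; block sizes are [2, 1, 1].

Jordan blocks: (6, 2), (6, 1), (6, 1)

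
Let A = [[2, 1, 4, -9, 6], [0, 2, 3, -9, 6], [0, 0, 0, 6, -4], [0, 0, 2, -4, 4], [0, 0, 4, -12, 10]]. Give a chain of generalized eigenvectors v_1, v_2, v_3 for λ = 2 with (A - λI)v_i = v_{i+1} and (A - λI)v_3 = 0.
We seek v_1 ∈ ker((A - 2I)^3) \ ker((A - 2I)^2), then set v_{i+1} = (A - 2I) v_i.

One such chain is v_1 = [[0, 0, 1, 0, 0]]^T, v_2 = [[4, 3, -2, 2, 4]]^T, v_3 = [[1, 0, 0, 0, 0]]^T. Check: (A - 2I) v_3 = [[0, 0, 0, 0, 0]]^T = 0.

v_1 = [[0, 0, 1, 0, 0]]^T, v_2 = [[4, 3, -2, 2, 4]]^T, v_3 = [[1, 0, 0, 0, 0]]^T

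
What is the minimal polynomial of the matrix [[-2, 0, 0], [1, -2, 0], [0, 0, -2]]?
m_A(x) = (x + 2)^2

The characteristic polynomial factors as (x + 2)^3. The minimal polynomial is ∏(x - λ)^{k_λ} where k_λ is the size of the largest Jordan block at λ.

For λ = -2: rank(A + 2I) = 1, and the largest Jordan block has size 2 (the smallest k with rank((A + 2I)^k) = rank((A + 2I)^(k+1))).

So m_A(x) = (x + 2)^2.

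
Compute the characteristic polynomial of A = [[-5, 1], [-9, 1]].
xI - A = [[x + 5, -1], [9, x - 1]].

Expanding det(xI - A) along the first row:
det(xI - A) = + (x + 5)·det([[x - 1]]) - (-1)·det([[9]]).

Evaluating gives χ_A(x) = x^2 + 4x + 4 = (x + 2)^2.

χ_A(x) = (x + 2)^2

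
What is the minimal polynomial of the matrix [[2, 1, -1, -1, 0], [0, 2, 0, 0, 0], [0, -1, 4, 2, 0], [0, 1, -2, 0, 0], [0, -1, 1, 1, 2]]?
The characteristic polynomial factors as (x - 2)^5. The minimal polynomial is ∏(x - λ)^{k_λ} where k_λ is the size of the largest Jordan block at λ.

For λ = 2: rank(A - 2I) = 2, and the largest Jordan block has size 2 (the smallest k with rank((A - 2I)^k) = rank((A - 2I)^(k+1))).

So m_A(x) = (x - 2)^2.

m_A(x) = (x - 2)^2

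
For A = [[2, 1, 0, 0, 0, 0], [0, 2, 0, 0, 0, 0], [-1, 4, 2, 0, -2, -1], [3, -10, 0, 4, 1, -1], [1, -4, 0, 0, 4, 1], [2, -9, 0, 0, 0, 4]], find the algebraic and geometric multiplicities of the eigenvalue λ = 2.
The characteristic polynomial is (x - 4)^3(x - 2)^3, so the factor x - 2 appears with exponent 3: the algebraic multiplicity is 3.

rank(A - 2I) = 4, so the eigenspace has dimension 6 - 4 = 2: the geometric multiplicity is 2.

Since 2 < 3, A is not diagonalizable.

algebraic multiplicity 3, geometric multiplicity 2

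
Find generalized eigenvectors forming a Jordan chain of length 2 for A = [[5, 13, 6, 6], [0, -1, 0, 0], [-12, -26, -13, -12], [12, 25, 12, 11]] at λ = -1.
v_1 = [[0, 1, -2, 0]]^T, v_2 = [[1, 0, -2, 1]]^T

We seek v_1 ∈ ker((A + I)^2) \ ker(A + I), then set v_{i+1} = (A + I) v_i.

One such chain is v_1 = [[0, 1, -2, 0]]^T, v_2 = [[1, 0, -2, 1]]^T. Check: (A + I) v_2 = [[0, 0, 0, 0]]^T = 0.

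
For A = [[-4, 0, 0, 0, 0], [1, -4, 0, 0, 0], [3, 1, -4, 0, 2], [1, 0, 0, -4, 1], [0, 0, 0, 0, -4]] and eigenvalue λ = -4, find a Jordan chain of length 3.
We seek v_1 ∈ ker((A + 4I)^3) \ ker((A + 4I)^2), then set v_{i+1} = (A + 4I) v_i.

One such chain is v_1 = [[1, 0, 0, 0, -2]]^T, v_2 = [[0, 1, -1, -1, 0]]^T, v_3 = [[0, 0, 1, 0, 0]]^T. Check: (A + 4I) v_3 = [[0, 0, 0, 0, 0]]^T = 0.

v_1 = [[1, 0, 0, 0, -2]]^T, v_2 = [[0, 1, -1, -1, 0]]^T, v_3 = [[0, 0, 1, 0, 0]]^T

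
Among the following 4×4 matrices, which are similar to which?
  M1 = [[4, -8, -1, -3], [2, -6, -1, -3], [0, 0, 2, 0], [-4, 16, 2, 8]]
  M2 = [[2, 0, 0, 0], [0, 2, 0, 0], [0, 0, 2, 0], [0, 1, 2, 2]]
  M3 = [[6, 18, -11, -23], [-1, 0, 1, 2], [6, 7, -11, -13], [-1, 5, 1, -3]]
Characteristic polynomials: χ_{M1} = (x - 2)^4, χ_{M2} = (x - 2)^4, χ_{M3} = (x - 1)^2(x + 5)^2.

{M1, M2}: invariant factors x - 2, x - 2, (x - 2)^2.

{M3}: invariant factors (x - 1)^2(x + 5)^2.

Matrices are similar if and only if their invariant-factor lists agree; the partition into similarity classes is {M1, M2}, {M3}.

2 classes: {M1, M2}, {M3}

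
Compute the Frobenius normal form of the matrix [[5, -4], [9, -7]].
R = [[0, -1], [1, -2]]

The invariant factors of A (the non-unit diagonal entries of the Smith normal form of xI - A over ℚ[x]) are (x + 1)^2, each dividing the next. The characteristic polynomial is their product, (x + 1)^2.

The rational canonical form is the block-diagonal matrix of companion matrices C(f_i):
R = [[0, -1], [1, -2]].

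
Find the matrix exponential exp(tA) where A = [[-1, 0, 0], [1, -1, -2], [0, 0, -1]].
e^{tA} = [[e^{-t}, 0, 0], [t*e^{-t}, e^{-t}, -2*t*e^{-t}], [0, 0, e^{-t}]]

A has Jordan form J = [[-1, 1, 0], [0, -1, 0], [0, 0, -1]] with A = PJP^{-1}, so e^{tA} = P e^{tJ} P^{-1}.

For a Jordan block J_k(λ), e^{tJ_k(λ)} = e^{λt} · (I + tN + t^2 N^2/2! + ... + t^{k-1} N^{k-1}/(k-1)!) where N is the nilpotent superdiagonal part.

Assembling the blocks and conjugating back gives the entries of e^{tA} as shown above.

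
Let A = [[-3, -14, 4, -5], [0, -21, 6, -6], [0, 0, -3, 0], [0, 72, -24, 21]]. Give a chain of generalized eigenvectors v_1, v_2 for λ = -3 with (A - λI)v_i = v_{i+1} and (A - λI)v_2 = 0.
v_1 = [[0, 1, 0, -3]]^T, v_2 = [[1, 0, 0, 0]]^T

We seek v_1 ∈ ker((A + 3I)^2) \ ker(A + 3I), then set v_{i+1} = (A + 3I) v_i.

One such chain is v_1 = [[0, 1, 0, -3]]^T, v_2 = [[1, 0, 0, 0]]^T. Check: (A + 3I) v_2 = [[0, 0, 0, 0]]^T = 0.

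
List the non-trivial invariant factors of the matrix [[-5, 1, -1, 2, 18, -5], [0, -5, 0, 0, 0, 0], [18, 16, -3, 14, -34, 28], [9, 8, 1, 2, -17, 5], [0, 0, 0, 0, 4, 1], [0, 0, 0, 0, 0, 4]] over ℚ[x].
The Jordan structure of A has elementary divisors (x + 5)^2, (x + 5), (x - 4)^3. Arranging the block sizes at each eigenvalue in decreasing order and taking row products gives the invariant factors.

Invariant factors (smallest first, each dividing the next): x + 5, (x - 4)^3(x + 5)^2.

Check: the last factor (x - 4)^3(x + 5)^2 is the minimal polynomial, and the product (x - 4)^3(x + 5)^3 is the characteristic polynomial.

x + 5, (x - 4)^3(x + 5)^2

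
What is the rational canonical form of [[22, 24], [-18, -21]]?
R = [[0, 30], [1, 1]]

The invariant factors of A (the non-unit diagonal entries of the Smith normal form of xI - A over ℚ[x]) are (x - 6)(x + 5), each dividing the next. The characteristic polynomial is their product, (x - 6)(x + 5).

The rational canonical form is the block-diagonal matrix of companion matrices C(f_i):
R = [[0, 30], [1, 1]].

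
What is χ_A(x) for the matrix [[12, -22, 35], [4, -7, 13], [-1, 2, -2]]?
xI - A = [[x - 12, 22, -35], [-4, x + 7, -13], [1, -2, x + 2]].

Expanding det(xI - A) along the first row:
det(xI - A) = + (x - 12)·det([[x + 7, -13], [-2, x + 2]]) - (22)·det([[-4, -13], [1, x + 2]]) + (-35)·det([[-4, x + 7], [1, -2]]).

Evaluating gives χ_A(x) = x^3 - 3x^2 + 3x - 1 = (x - 1)^3.

χ_A(x) = (x - 1)^3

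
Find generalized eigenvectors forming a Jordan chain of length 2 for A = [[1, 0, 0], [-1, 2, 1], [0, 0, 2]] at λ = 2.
We seek v_1 ∈ ker((A - 2I)^2) \ ker(A - 2I), then set v_{i+1} = (A - 2I) v_i.

One such chain is v_1 = [[0, 0, 1]]^T, v_2 = [[0, 1, 0]]^T. Check: (A - 2I) v_2 = [[0, 0, 0]]^T = 0.

v_1 = [[0, 0, 1]]^T, v_2 = [[0, 1, 0]]^T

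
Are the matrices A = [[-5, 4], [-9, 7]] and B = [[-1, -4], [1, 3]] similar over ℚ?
Two matrices over a field are similar if and only if they have the same invariant factors.

Both A and B have characteristic polynomial (x - 1)^2 and minimal polynomial (x - 1)^2. Computing further, both have invariant factors (x - 1)^2. Hence A and B are similar.

Yes.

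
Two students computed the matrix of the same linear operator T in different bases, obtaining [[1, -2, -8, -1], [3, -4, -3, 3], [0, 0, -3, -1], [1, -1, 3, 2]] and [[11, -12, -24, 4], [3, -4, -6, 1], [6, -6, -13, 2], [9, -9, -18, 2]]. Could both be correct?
No.

Both have characteristic polynomial (x + 1)^4, but the minimal polynomial of A is (x + 1)^3 while the minimal polynomial of B is (x + 1)^2. The minimal polynomial is a similarity invariant, so A and B are not similar.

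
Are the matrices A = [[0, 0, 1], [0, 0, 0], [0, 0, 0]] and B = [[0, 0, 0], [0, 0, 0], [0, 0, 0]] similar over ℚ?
No.

Both have characteristic polynomial x^3, but the minimal polynomial of A is x^2 while the minimal polynomial of B is x. The minimal polynomial is a similarity invariant, so A and B are not similar.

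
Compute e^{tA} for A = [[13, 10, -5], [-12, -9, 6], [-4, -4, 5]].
e^{tA} = [[(10*t + 1)*e^{3*t}, 10*t*e^{3*t}, -5*t*e^{3*t}], [-12*t*e^{3*t}, (1 - 12*t)*e^{3*t}, 6*t*e^{3*t}], [-4*t*e^{3*t}, -4*t*e^{3*t}, (2*t + 1)*e^{3*t}]]

A has Jordan form J = [[3, 1, 0], [0, 3, 0], [0, 0, 3]] with A = PJP^{-1}, so e^{tA} = P e^{tJ} P^{-1}.

For a Jordan block J_k(λ), e^{tJ_k(λ)} = e^{λt} · (I + tN + t^2 N^2/2! + ... + t^{k-1} N^{k-1}/(k-1)!) where N is the nilpotent superdiagonal part.

Assembling the blocks and conjugating back gives the entries of e^{tA} as shown above.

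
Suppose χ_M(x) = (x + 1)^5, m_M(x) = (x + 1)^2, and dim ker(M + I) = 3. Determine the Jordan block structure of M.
Jordan blocks: (-1, 2), (-1, 2), (-1, 1)

λ = -1: algebraic multiplicity 5 (exponent in χ_M), largest block size 2 (exponent in m_M), 3 blocks (geometric multiplicity). These force block sizes [2, 2, 1].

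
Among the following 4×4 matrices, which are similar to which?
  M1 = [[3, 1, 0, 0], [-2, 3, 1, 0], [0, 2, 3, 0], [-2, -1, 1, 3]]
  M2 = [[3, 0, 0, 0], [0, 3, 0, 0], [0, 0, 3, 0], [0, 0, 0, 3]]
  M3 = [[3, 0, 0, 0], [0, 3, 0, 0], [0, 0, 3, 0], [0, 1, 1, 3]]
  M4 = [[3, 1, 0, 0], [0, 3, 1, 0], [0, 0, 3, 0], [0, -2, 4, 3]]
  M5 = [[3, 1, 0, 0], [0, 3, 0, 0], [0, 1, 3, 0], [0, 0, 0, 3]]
3 classes: {M1, M4}, {M2}, {M3, M5}

Characteristic polynomials: χ_{M1} = (x - 3)^4, χ_{M2} = (x - 3)^4, χ_{M3} = (x - 3)^4, χ_{M4} = (x - 3)^4, χ_{M5} = (x - 3)^4.

{M1, M4}: invariant factors x - 3, (x - 3)^3.

{M2}: invariant factors x - 3, x - 3, x - 3, x - 3.

{M3, M5}: invariant factors x - 3, x - 3, (x - 3)^2.

Matrices are similar if and only if their invariant-factor lists agree; the partition into similarity classes is {M1, M4}, {M2}, {M3, M5}.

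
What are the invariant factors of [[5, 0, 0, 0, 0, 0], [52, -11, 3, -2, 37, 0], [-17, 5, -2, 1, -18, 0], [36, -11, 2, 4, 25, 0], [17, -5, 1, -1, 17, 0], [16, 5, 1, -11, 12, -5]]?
(x - 5)^3(x + 1)^2(x + 5)

The Jordan structure of A has elementary divisors (x + 5), (x + 1)^2, (x - 5)^3. Arranging the block sizes at each eigenvalue in decreasing order and taking row products gives the invariant factors.

Invariant factors (smallest first, each dividing the next): (x - 5)^3(x + 1)^2(x + 5).

Check: the last factor (x - 5)^3(x + 1)^2(x + 5) is the minimal polynomial, and the product (x - 5)^3(x + 1)^2(x + 5) is the characteristic polynomial.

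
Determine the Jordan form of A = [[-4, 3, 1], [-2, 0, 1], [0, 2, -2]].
The characteristic polynomial is det(xI - A) = (x + 2)^3, so the eigenvalues are -2 (algebraic multiplicity 3).

For λ = -2: rank(A + 2I) = 2, rank((A + 2I)^2) = 1, rank((A + 2I)^3) = 0. The eigenspace has dimension 3 - 2 = 1, so there is 1 Jordan block; the rank sequence gives block sizes [3].

Assembling the blocks gives the Jordan form J above.

J = [[-2, 1, 0], [0, -2, 1], [0, 0, -2]]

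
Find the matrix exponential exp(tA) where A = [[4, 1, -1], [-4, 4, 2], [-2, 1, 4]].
A has Jordan form J = [[4, 1, 0], [0, 4, 1], [0, 0, 4]] with A = PJP^{-1}, so e^{tA} = P e^{tJ} P^{-1}.

For a Jordan block J_k(λ), e^{tJ_k(λ)} = e^{λt} · (I + tN + t^2 N^2/2! + ... + t^{k-1} N^{k-1}/(k-1)!) where N is the nilpotent superdiagonal part.

Assembling the blocks and conjugating back gives the entries of e^{tA} as shown above.

e^{tA} = [[(1 - t^2)*e^{4*t}, t*(2 - t)*e^{4*t}/2, t*(t - 1)*e^{4*t}], [2*t*(-t - 2)*e^{4*t}, (1 - t^2)*e^{4*t}, 2*t*(t + 1)*e^{4*t}], [2*t*(-t - 1)*e^{4*t}, t*(1 - t)*e^{4*t}, (2*t^2 + 1)*e^{4*t}]]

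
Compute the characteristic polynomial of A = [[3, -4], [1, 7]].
xI - A = [[x - 3, 4], [-1, x - 7]].

Expanding det(xI - A) along the first row:
det(xI - A) = + (x - 3)·det([[x - 7]]) - (4)·det([[-1]]).

Evaluating gives χ_A(x) = x^2 - 10x + 25 = (x - 5)^2.

χ_A(x) = (x - 5)^2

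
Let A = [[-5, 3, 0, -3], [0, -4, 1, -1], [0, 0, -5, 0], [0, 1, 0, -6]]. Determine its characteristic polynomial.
xI - A = [[x + 5, -3, 0, 3], [0, x + 4, -1, 1], [0, 0, x + 5, 0], [0, -1, 0, x + 6]].

Expanding det(xI - A) along the first row:
det(xI - A) = + (x + 5)·det([[x + 4, -1, 1], [0, x + 5, 0], [-1, 0, x + 6]]) - (-3)·det([[0, -1, 1], [0, x + 5, 0], [0, 0, x + 6]]) + (0)·det([[0, x + 4, 1], [0, 0, 0], [0, -1, x + 6]]) - (3)·det([[0, x + 4, -1], [0, 0, x + 5], [0, -1, 0]]).

Evaluating gives χ_A(x) = x^4 + 20x^3 + 150x^2 + 500x + 625 = (x + 5)^4.

χ_A(x) = (x + 5)^4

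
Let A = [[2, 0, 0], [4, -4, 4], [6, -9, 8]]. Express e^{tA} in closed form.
e^{tA} = [[e^{2*t}, 0, 0], [4*t*e^{2*t}, (1 - 6*t)*e^{2*t}, 4*t*e^{2*t}], [6*t*e^{2*t}, -9*t*e^{2*t}, (6*t + 1)*e^{2*t}]]

A has Jordan form J = [[2, 1, 0], [0, 2, 0], [0, 0, 2]] with A = PJP^{-1}, so e^{tA} = P e^{tJ} P^{-1}.

For a Jordan block J_k(λ), e^{tJ_k(λ)} = e^{λt} · (I + tN + t^2 N^2/2! + ... + t^{k-1} N^{k-1}/(k-1)!) where N is the nilpotent superdiagonal part.

Assembling the blocks and conjugating back gives the entries of e^{tA} as shown above.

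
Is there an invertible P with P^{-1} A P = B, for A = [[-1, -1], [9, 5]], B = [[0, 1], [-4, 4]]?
Two matrices over a field are similar if and only if they have the same invariant factors.

Both A and B have characteristic polynomial (x - 2)^2 and minimal polynomial (x - 2)^2. Computing further, both have invariant factors (x - 2)^2. Hence A and B are similar.

Yes.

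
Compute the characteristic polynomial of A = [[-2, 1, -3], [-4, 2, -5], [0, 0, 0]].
χ_A(x) = x^3

xI - A = [[x + 2, -1, 3], [4, x - 2, 5], [0, 0, x]].

Expanding det(xI - A) along the first row:
det(xI - A) = + (x + 2)·det([[x - 2, 5], [0, x]]) - (-1)·det([[4, 5], [0, x]]) + (3)·det([[4, x - 2], [0, 0]]).

Evaluating gives χ_A(x) = x^3.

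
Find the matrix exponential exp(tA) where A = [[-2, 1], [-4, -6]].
e^{tA} = [[(2*t + 1)*e^{-4*t}, t*e^{-4*t}], [-4*t*e^{-4*t}, (1 - 2*t)*e^{-4*t}]]

A has Jordan form J = [[-4, 1], [0, -4]] with A = PJP^{-1}, so e^{tA} = P e^{tJ} P^{-1}.

For a Jordan block J_k(λ), e^{tJ_k(λ)} = e^{λt} · (I + tN + t^2 N^2/2! + ... + t^{k-1} N^{k-1}/(k-1)!) where N is the nilpotent superdiagonal part.

Assembling the blocks and conjugating back gives the entries of e^{tA} as shown above.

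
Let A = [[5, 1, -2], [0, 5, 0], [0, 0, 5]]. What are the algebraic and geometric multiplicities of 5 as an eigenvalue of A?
algebraic multiplicity 3, geometric multiplicity 2

The characteristic polynomial is (x - 5)^3, so the factor x - 5 appears with exponent 3: the algebraic multiplicity is 3.

rank(A - 5I) = 1, so the eigenspace has dimension 3 - 1 = 2: the geometric multiplicity is 2.

Since 2 < 3, A is not diagonalizable.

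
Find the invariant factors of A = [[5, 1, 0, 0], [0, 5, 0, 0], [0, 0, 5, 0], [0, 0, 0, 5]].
x - 5, x - 5, (x - 5)^2

The Jordan structure of A has elementary divisors (x - 5)^2, (x - 5), (x - 5). Arranging the block sizes at each eigenvalue in decreasing order and taking row products gives the invariant factors.

Invariant factors (smallest first, each dividing the next): x - 5, x - 5, (x - 5)^2.

Check: the last factor (x - 5)^2 is the minimal polynomial, and the product (x - 5)^4 is the characteristic polynomial.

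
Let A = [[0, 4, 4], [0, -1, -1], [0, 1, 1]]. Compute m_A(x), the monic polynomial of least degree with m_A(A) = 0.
The characteristic polynomial factors as x^3. The minimal polynomial is ∏(x - λ)^{k_λ} where k_λ is the size of the largest Jordan block at λ.

For λ = 0: rank(A) = 1, and the largest Jordan block has size 2 (the smallest k with rank(A^k) = rank(A^(k+1))).

So m_A(x) = x^2.

m_A(x) = x^2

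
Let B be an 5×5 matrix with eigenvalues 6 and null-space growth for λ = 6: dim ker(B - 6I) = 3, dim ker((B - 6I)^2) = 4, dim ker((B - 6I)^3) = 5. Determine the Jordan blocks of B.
Jordan blocks: (6, 3), (6, 1), (6, 1)

λ = 6: successive nullity increments [3, 1, 1] count blocks of size ≥ k; block sizes are [3, 1, 1].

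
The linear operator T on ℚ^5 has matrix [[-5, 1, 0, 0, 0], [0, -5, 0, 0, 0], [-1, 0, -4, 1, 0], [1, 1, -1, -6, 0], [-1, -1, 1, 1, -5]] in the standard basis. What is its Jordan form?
The characteristic polynomial is det(xI - A) = (x + 5)^5, so the eigenvalues are -5 (algebraic multiplicity 5).

For λ = -5: rank(A + 5I) = 2, rank((A + 5I)^2) = 0. The eigenspace has dimension 5 - 2 = 3, so there are 3 Jordan blocks; the rank sequence gives block sizes [2, 2, 1].

Assembling the blocks gives the Jordan form J above.

J = [[-5, 1, 0, 0, 0], [0, -5, 0, 0, 0], [0, 0, -5, 1, 0], [0, 0, 0, -5, 0], [0, 0, 0, 0, -5]]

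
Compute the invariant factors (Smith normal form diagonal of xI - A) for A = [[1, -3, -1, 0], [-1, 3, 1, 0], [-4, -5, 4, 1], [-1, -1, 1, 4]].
x(x - 4)^3

The Jordan structure of A has elementary divisors x, (x - 4)^3. Arranging the block sizes at each eigenvalue in decreasing order and taking row products gives the invariant factors.

Invariant factors (smallest first, each dividing the next): x(x - 4)^3.

Check: the last factor x(x - 4)^3 is the minimal polynomial, and the product x(x - 4)^3 is the characteristic polynomial.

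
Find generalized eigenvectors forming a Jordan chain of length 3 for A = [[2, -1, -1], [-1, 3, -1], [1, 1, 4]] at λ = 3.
v_1 = [[-2, 1, 1]]^T, v_2 = [[0, 1, 0]]^T, v_3 = [[-1, 0, 1]]^T

We seek v_1 ∈ ker((A - 3I)^3) \ ker((A - 3I)^2), then set v_{i+1} = (A - 3I) v_i.

One such chain is v_1 = [[-2, 1, 1]]^T, v_2 = [[0, 1, 0]]^T, v_3 = [[-1, 0, 1]]^T. Check: (A - 3I) v_3 = [[0, 0, 0]]^T = 0.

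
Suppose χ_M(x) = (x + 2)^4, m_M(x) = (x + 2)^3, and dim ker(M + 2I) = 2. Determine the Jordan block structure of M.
λ = -2: algebraic multiplicity 4 (exponent in χ_M), largest block size 3 (exponent in m_M), 2 blocks (geometric multiplicity). These force block sizes [3, 1].

Jordan blocks: (-2, 3), (-2, 1)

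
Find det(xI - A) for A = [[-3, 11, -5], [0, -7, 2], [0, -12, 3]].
χ_A(x) = (x + 1)(x + 3)^2

xI - A = [[x + 3, -11, 5], [0, x + 7, -2], [0, 12, x - 3]].

Expanding det(xI - A) along the first row:
det(xI - A) = + (x + 3)·det([[x + 7, -2], [12, x - 3]]) - (-11)·det([[0, -2], [0, x - 3]]) + (5)·det([[0, x + 7], [0, 12]]).

Evaluating gives χ_A(x) = x^3 + 7x^2 + 15x + 9 = (x + 1)(x + 3)^2.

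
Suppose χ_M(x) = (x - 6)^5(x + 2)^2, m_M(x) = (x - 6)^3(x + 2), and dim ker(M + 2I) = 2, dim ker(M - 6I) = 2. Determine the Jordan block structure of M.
Jordan blocks: (-2, 1), (-2, 1), (6, 3), (6, 2)

λ = -2: algebraic multiplicity 2 (exponent in χ_M), largest block size 1 (exponent in m_M), 2 blocks (geometric multiplicity). These force block sizes [1, 1].
λ = 6: algebraic multiplicity 5 (exponent in χ_M), largest block size 3 (exponent in m_M), 2 blocks (geometric multiplicity). These force block sizes [3, 2].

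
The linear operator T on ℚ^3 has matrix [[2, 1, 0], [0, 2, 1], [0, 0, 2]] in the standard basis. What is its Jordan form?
J = [[2, 1, 0], [0, 2, 1], [0, 0, 2]]

The characteristic polynomial is det(xI - A) = (x - 2)^3, so the eigenvalues are 2 (algebraic multiplicity 3).

For λ = 2: rank(A - 2I) = 2, rank((A - 2I)^2) = 1, rank((A - 2I)^3) = 0. The eigenspace has dimension 3 - 2 = 1, so there is 1 Jordan block; the rank sequence gives block sizes [3].

Assembling the blocks gives the Jordan form J above.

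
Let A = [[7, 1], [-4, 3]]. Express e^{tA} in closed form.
A has Jordan form J = [[5, 1], [0, 5]] with A = PJP^{-1}, so e^{tA} = P e^{tJ} P^{-1}.

For a Jordan block J_k(λ), e^{tJ_k(λ)} = e^{λt} · (I + tN + t^2 N^2/2! + ... + t^{k-1} N^{k-1}/(k-1)!) where N is the nilpotent superdiagonal part.

Assembling the blocks and conjugating back gives the entries of e^{tA} as shown above.

e^{tA} = [[(2*t + 1)*e^{5*t}, t*e^{5*t}], [-4*t*e^{5*t}, (1 - 2*t)*e^{5*t}]]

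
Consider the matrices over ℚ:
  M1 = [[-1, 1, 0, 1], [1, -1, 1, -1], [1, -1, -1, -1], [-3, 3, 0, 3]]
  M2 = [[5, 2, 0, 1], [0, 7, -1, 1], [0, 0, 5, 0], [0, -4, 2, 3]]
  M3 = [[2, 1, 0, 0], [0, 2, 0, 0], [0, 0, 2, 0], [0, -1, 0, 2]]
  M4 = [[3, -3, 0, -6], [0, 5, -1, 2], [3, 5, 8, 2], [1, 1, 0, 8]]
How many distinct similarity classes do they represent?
4 classes: {M1}, {M2}, {M3}, {M4}

Characteristic polynomials: χ_{M1} = x^4, χ_{M2} = (x - 5)^4, χ_{M3} = (x - 2)^4, χ_{M4} = (x - 6)^4.

{M1}: invariant factors x, x^3.

{M2}: invariant factors (x - 5)^2, (x - 5)^2.

{M3}: invariant factors x - 2, x - 2, (x - 2)^2.

{M4}: invariant factors x - 6, (x - 6)^3.

Matrices are similar if and only if their invariant-factor lists agree; the partition into similarity classes is {M1}, {M2}, {M3}, {M4}.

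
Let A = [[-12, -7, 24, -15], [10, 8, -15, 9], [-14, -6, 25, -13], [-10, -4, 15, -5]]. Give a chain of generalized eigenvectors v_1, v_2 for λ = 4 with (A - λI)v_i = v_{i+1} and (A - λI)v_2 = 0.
v_1 = [[0, 1, 0, 0]]^T, v_2 = [[-7, 4, -6, -4]]^T

We seek v_1 ∈ ker((A - 4I)^2) \ ker(A - 4I), then set v_{i+1} = (A - 4I) v_i.

One such chain is v_1 = [[0, 1, 0, 0]]^T, v_2 = [[-7, 4, -6, -4]]^T. Check: (A - 4I) v_2 = [[0, 0, 0, 0]]^T = 0.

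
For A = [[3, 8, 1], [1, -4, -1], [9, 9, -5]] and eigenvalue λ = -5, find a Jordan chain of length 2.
v_1 = [[0, 0, 1]]^T, v_2 = [[1, -1, 0]]^T

We seek v_1 ∈ ker((A + 5I)^2) \ ker(A + 5I), then set v_{i+1} = (A + 5I) v_i.

One such chain is v_1 = [[0, 0, 1]]^T, v_2 = [[1, -1, 0]]^T. Check: (A + 5I) v_2 = [[0, 0, 0]]^T = 0.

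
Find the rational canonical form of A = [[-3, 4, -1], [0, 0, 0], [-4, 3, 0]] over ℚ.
The invariant factors of A (the non-unit diagonal entries of the Smith normal form of xI - A over ℚ[x]) are x(x - 1)(x + 4), each dividing the next. The characteristic polynomial is their product, x(x - 1)(x + 4).

The rational canonical form is the block-diagonal matrix of companion matrices C(f_i):
R = [[0, 0, 0], [1, 0, 4], [0, 1, -3]].

R = [[0, 0, 0], [1, 0, 4], [0, 1, -3]]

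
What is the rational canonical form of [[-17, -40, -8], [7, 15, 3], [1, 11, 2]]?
R = [[0, 0, -5], [1, 0, 4], [0, 1, 0]]

The invariant factors of A (the non-unit diagonal entries of the Smith normal form of xI - A over ℚ[x]) are x^3 - 4x + 5, each dividing the next. The characteristic polynomial is their product, x^3 - 4x + 5.

The rational canonical form is the block-diagonal matrix of companion matrices C(f_i):
R = [[0, 0, -5], [1, 0, 4], [0, 1, 0]].

Note the characteristic polynomial does not split into linear factors over ℚ, so A has no Jordan form over ℚ; the rational canonical form exists over any field.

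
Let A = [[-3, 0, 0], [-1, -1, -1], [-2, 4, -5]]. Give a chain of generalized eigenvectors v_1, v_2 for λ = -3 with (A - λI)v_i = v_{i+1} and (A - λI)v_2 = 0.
v_1 = [[0, 2, 3]]^T, v_2 = [[0, 1, 2]]^T

We seek v_1 ∈ ker((A + 3I)^2) \ ker(A + 3I), then set v_{i+1} = (A + 3I) v_i.

One such chain is v_1 = [[0, 2, 3]]^T, v_2 = [[0, 1, 2]]^T. Check: (A + 3I) v_2 = [[0, 0, 0]]^T = 0.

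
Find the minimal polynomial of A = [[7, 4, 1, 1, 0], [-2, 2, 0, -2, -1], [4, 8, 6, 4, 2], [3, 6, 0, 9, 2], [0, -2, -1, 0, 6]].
m_A(x) = (x - 6)^3

The characteristic polynomial factors as (x - 6)^5. The minimal polynomial is ∏(x - λ)^{k_λ} where k_λ is the size of the largest Jordan block at λ.

For λ = 6: rank(A - 6I) = 3, and the largest Jordan block has size 3 (the smallest k with rank((A - 6I)^k) = rank((A - 6I)^(k+1))).

So m_A(x) = (x - 6)^3.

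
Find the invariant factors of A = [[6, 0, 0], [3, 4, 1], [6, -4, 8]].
The Jordan structure of A has elementary divisors (x - 6)^2, (x - 6). Arranging the block sizes at each eigenvalue in decreasing order and taking row products gives the invariant factors.

Invariant factors (smallest first, each dividing the next): x - 6, (x - 6)^2.

Check: the last factor (x - 6)^2 is the minimal polynomial, and the product (x - 6)^3 is the characteristic polynomial.

x - 6, (x - 6)^2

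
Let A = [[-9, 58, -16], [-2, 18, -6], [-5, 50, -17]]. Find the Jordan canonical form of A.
J = [[-3, 1, 0], [0, -3, 0], [0, 0, -2]]

The characteristic polynomial is det(xI - A) = (x + 2)(x + 3)^2, so the eigenvalues are -3 (algebraic multiplicity 2), -2 (algebraic multiplicity 1).

For λ = -3: rank(A + 3I) = 2, rank((A + 3I)^2) = 1. The eigenspace has dimension 3 - 2 = 1, so there is 1 Jordan block; the rank sequence gives block sizes [2].

For λ = -2: algebraic multiplicity 1 gives one 1×1 block.

Assembling the blocks gives the Jordan form J above.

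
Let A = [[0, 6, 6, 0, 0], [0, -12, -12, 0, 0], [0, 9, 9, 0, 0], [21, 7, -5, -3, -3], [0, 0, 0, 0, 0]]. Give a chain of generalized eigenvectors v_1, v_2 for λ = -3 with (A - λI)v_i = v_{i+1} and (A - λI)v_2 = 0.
v_1 = [[-2, 4, -3, -2, 0]]^T, v_2 = [[0, 0, 0, 1, 0]]^T

We seek v_1 ∈ ker((A + 3I)^2) \ ker(A + 3I), then set v_{i+1} = (A + 3I) v_i.

One such chain is v_1 = [[-2, 4, -3, -2, 0]]^T, v_2 = [[0, 0, 0, 1, 0]]^T. Check: (A + 3I) v_2 = [[0, 0, 0, 0, 0]]^T = 0.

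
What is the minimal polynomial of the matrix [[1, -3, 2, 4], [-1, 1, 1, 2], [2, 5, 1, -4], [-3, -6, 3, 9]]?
The characteristic polynomial factors as (x - 3)^4. The minimal polynomial is ∏(x - λ)^{k_λ} where k_λ is the size of the largest Jordan block at λ.

For λ = 3: rank(A - 3I) = 2, and the largest Jordan block has size 3 (the smallest k with rank((A - 3I)^k) = rank((A - 3I)^(k+1))).

So m_A(x) = (x - 3)^3.

m_A(x) = (x - 3)^3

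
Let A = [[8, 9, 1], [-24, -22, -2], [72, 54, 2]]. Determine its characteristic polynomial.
xI - A = [[x - 8, -9, -1], [24, x + 22, 2], [-72, -54, x - 2]].

Expanding det(xI - A) along the first row:
det(xI - A) = + (x - 8)·det([[x + 22, 2], [-54, x - 2]]) - (-9)·det([[24, 2], [-72, x - 2]]) + (-1)·det([[24, x + 22], [-72, -54]]).

Evaluating gives χ_A(x) = x^3 + 12x^2 + 48x + 64 = (x + 4)^3.

χ_A(x) = (x + 4)^3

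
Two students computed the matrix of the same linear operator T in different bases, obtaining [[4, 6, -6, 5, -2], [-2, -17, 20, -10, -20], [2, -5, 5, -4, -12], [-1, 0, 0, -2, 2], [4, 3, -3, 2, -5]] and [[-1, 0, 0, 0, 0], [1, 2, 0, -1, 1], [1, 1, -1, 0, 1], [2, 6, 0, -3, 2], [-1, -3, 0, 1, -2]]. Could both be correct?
No.

trace(A) = -15 but trace(B) = -5. The trace is a similarity invariant, so A and B are not similar.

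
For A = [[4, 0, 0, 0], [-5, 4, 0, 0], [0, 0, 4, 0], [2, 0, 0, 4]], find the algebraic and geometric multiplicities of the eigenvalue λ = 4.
The characteristic polynomial is (x - 4)^4, so the factor x - 4 appears with exponent 4: the algebraic multiplicity is 4.

rank(A - 4I) = 1, so the eigenspace has dimension 4 - 1 = 3: the geometric multiplicity is 3.

Since 3 < 4, A is not diagonalizable.

algebraic multiplicity 4, geometric multiplicity 3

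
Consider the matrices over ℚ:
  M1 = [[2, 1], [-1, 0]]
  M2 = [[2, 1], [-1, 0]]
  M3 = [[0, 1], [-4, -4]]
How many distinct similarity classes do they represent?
Characteristic polynomials: χ_{M1} = (x - 1)^2, χ_{M2} = (x - 1)^2, χ_{M3} = (x + 2)^2.

{M1, M2}: invariant factors (x - 1)^2.

{M3}: invariant factors (x + 2)^2.

Matrices are similar if and only if their invariant-factor lists agree; the partition into similarity classes is {M1, M2}, {M3}.

2 classes: {M1, M2}, {M3}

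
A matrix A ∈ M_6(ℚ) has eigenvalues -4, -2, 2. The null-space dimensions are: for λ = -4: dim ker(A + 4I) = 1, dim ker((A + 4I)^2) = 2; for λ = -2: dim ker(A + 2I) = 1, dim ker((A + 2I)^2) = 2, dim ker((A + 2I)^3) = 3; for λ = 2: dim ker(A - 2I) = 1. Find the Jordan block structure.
λ = -4: successive nullity increments [1, 1] count blocks of size ≥ k; block sizes are [2].
λ = -2: successive nullity increments [1, 1, 1] count blocks of size ≥ k; block sizes are [3].
λ = 2: successive nullity increments [1] count blocks of size ≥ k; block sizes are [1].

Jordan blocks: (-4, 2), (-2, 3), (2, 1)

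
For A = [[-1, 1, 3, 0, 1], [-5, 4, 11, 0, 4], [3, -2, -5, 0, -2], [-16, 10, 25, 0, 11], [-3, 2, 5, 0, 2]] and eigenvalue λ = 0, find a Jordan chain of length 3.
We seek v_1 ∈ ker(A^3) \ ker(A^2), then set v_{i+1} = A v_i.

One such chain is v_1 = [[0, -2, 1, -4, -1]]^T, v_2 = [[0, -1, 1, -6, -1]]^T, v_3 = [[1, 3, -1, 4, 1]]^T. Check: A v_3 = [[0, 0, 0, 0, 0]]^T = 0.

v_1 = [[0, -2, 1, -4, -1]]^T, v_2 = [[0, -1, 1, -6, -1]]^T, v_3 = [[1, 3, -1, 4, 1]]^T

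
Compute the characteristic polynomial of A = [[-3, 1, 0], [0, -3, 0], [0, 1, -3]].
χ_A(x) = (x + 3)^3

xI - A = [[x + 3, -1, 0], [0, x + 3, 0], [0, -1, x + 3]].

Expanding det(xI - A) along the first row:
det(xI - A) = + (x + 3)·det([[x + 3, 0], [-1, x + 3]]) - (-1)·det([[0, 0], [0, x + 3]]) + (0)·det([[0, x + 3], [0, -1]]).

Evaluating gives χ_A(x) = x^3 + 9x^2 + 27x + 27 = (x + 3)^3.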